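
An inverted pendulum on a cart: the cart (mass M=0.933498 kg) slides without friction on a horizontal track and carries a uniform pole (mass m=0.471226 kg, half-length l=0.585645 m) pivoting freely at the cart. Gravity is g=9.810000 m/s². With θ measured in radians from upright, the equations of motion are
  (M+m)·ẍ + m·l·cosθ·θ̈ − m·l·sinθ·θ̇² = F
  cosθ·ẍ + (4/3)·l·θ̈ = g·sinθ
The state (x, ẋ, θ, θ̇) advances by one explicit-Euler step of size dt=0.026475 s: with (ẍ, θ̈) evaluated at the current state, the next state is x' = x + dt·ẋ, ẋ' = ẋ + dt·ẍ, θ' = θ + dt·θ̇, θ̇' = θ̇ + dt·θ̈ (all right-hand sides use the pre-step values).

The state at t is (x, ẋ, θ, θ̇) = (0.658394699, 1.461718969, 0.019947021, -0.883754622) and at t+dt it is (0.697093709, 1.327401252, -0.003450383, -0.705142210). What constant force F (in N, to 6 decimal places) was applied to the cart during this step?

ẍ = (ẋ'−ẋ)/dt = (1.327401252−1.461718969)/0.026475 = -5.073379
θ̈ = (θ̇'−θ̇)/dt = (-0.705142210−-0.883754622)/0.026475 = 6.746456
sinθ=0.019946, cosθ=0.999801
F = (M+m)·ẍ + m·l·cosθ·θ̈ − m·l·sinθ·θ̇² = -7.126698 + 1.861457 − 0.004299 = -5.269540

F = -5.269540 N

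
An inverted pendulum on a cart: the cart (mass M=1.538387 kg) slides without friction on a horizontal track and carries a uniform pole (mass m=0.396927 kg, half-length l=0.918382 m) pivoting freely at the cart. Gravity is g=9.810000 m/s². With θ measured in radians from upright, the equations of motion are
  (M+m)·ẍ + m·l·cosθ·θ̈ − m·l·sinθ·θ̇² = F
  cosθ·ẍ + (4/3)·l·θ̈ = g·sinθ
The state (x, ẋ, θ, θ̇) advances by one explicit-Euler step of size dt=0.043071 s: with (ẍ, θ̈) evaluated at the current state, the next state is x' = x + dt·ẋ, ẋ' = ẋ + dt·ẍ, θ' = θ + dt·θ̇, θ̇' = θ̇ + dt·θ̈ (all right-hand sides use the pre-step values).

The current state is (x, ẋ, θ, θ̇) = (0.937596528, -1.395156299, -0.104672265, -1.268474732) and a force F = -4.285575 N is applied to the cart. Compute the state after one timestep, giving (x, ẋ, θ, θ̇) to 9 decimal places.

(0.877505751, -1.501291156, -0.159306740, -1.218325767)

sinθ=-0.104481233, cosθ=0.994526858
temp = (F + m·l·θ̇²·sinθ)/(M+m) = (-4.285575 + -0.061282424)/1.935314 = -2.246073466
θ̈ = (g·sinθ − cosθ·temp)/(l·(4/3 − m·cos²θ/(M+m))) = 1.164332493
ẍ = temp − m·l·θ̈·cosθ/(M+m) = -2.464183728
Euler: x'=0.937596528+0.043071·-1.395156299=0.877505751, ẋ'=-1.395156299+0.043071·-2.464183728=-1.501291156
       θ'=-0.104672265+0.043071·-1.268474732=-0.159306740, θ̇'=-1.268474732+0.043071·1.164332493=-1.218325767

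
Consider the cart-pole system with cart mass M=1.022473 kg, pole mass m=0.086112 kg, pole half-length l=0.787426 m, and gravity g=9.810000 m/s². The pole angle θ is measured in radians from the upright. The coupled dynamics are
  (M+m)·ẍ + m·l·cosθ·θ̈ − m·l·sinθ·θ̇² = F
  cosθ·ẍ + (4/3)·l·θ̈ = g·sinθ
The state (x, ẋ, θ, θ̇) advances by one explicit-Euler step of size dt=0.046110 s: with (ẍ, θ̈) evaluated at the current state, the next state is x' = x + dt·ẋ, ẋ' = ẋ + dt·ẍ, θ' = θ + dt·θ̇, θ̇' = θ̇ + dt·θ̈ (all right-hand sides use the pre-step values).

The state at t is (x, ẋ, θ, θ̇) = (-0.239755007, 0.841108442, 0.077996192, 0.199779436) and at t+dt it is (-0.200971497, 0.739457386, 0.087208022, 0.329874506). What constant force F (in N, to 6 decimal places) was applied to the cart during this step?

F = -2.253395 N

ẍ = (ẋ'−ẋ)/dt = (0.739457386−0.841108442)/0.046110 = -2.204534
θ̈ = (θ̇'−θ̇)/dt = (0.329874506−0.199779436)/0.046110 = 2.821407
sinθ=0.077917, cosθ=0.996960
F = (M+m)·ẍ + m·l·cosθ·θ̈ − m·l·sinθ·θ̇² = -2.443913 + 0.190729 − 0.000211 = -2.253395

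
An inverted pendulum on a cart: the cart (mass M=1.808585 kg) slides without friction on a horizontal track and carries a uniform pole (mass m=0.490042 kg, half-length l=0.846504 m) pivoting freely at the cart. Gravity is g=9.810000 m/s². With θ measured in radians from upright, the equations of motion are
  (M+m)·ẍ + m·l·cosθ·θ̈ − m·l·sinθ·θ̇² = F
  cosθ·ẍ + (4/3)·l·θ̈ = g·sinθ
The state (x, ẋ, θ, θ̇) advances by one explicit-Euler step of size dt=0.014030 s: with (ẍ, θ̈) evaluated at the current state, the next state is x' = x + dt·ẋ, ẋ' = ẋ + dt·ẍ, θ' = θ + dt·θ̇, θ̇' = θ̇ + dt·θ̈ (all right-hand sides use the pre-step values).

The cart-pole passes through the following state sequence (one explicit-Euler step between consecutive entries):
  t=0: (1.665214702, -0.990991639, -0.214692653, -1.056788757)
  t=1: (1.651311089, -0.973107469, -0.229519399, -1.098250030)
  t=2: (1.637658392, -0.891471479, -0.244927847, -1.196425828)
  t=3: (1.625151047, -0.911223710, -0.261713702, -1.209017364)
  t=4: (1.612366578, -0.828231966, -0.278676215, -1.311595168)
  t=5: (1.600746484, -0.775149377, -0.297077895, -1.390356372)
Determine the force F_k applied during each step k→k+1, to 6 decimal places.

step 0→1:
  ẍ = (ẋ'−ẋ)/dt = (-0.973107469−-0.990991639)/0.014030 = 1.274709
  θ̈ = (θ̇'−θ̇)/dt = (-1.098250030−-1.056788757)/0.014030 = -2.955187
  sinθ=-0.213047, cosθ=0.977042
  F = (M+m)·ẍ + m·l·cosθ·θ̈ − m·l·sinθ·θ̇² = 2.930081 + -1.197734 − -0.098699 = 1.831046
step 1→2:
  ẍ = (ẋ'−ẋ)/dt = (-0.891471479−-0.973107469)/0.014030 = 5.818674
  θ̈ = (θ̇'−θ̇)/dt = (-1.196425828−-1.098250030)/0.014030 = -6.997562
  sinθ=-0.227510, cosθ=0.973776
  F = (M+m)·ẍ + m·l·cosθ·θ̈ − m·l·sinθ·θ̇² = 13.374960 + -2.826624 − -0.113832 = 10.662168
step 2→3:
  ẍ = (ẋ'−ẋ)/dt = (-0.911223710−-0.891471479)/0.014030 = -1.407857
  θ̈ = (θ̇'−θ̇)/dt = (-1.209017364−-1.196425828)/0.014030 = -0.897472
  sinθ=-0.242486, cosθ=0.970155
  F = (M+m)·ẍ + m·l·cosθ·θ̈ − m·l·sinθ·θ̇² = -3.236138 + -0.361181 − -0.143986 = -3.453332
step 3→4:
  ẍ = (ẋ'−ẋ)/dt = (-0.828231966−-0.911223710)/0.014030 = 5.915306
  θ̈ = (θ̇'−θ̇)/dt = (-1.311595168−-1.209017364)/0.014030 = -7.311319
  sinθ=-0.258736, cosθ=0.965948
  F = (M+m)·ẍ + m·l·cosθ·θ̈ − m·l·sinθ·θ̇² = 13.597082 + -2.929623 − -0.156886 = 10.824345
step 4→5:
  ẍ = (ẋ'−ẋ)/dt = (-0.775149377−-0.828231966)/0.014030 = 3.783506
  θ̈ = (θ̇'−θ̇)/dt = (-1.390356372−-1.311595168)/0.014030 = -5.613771
  sinθ=-0.275083, cosθ=0.961420
  F = (M+m)·ẍ + m·l·cosθ·θ̈ − m·l·sinθ·θ̇² = 8.696869 + -2.238878 − -0.196303 = 6.654294

F_0 = 1.831046 N
F_1 = 10.662168 N
F_2 = -3.453332 N
F_3 = 10.824345 N
F_4 = 6.654294 N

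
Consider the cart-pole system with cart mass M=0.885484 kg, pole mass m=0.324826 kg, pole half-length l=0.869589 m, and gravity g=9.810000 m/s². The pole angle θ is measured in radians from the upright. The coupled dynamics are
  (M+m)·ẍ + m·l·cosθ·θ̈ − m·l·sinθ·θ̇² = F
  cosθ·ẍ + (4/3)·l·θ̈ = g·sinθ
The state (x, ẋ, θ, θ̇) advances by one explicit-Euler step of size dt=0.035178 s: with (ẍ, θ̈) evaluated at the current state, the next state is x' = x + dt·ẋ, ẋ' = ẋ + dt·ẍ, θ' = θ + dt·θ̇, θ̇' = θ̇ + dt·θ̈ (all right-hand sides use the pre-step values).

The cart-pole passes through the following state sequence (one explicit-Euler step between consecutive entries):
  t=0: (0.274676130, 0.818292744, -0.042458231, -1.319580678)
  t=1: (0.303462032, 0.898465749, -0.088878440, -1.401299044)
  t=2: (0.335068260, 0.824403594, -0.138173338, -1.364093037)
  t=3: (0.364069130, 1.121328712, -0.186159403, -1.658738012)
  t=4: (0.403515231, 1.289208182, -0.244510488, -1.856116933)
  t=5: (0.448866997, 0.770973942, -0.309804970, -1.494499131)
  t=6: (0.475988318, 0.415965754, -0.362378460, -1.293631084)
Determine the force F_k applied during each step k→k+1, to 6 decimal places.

step 0→1:
  ẍ = (ẋ'−ẋ)/dt = (0.898465749−0.818292744)/0.035178 = 2.279067
  θ̈ = (θ̇'−θ̇)/dt = (-1.401299044−-1.319580678)/0.035178 = -2.322996
  sinθ=-0.042445, cosθ=0.999099
  F = (M+m)·ẍ + m·l·cosθ·θ̈ − m·l·sinθ·θ̇² = 2.758377 + -0.655574 − -0.020877 = 2.123680
step 1→2:
  ẍ = (ẋ'−ẋ)/dt = (0.824403594−0.898465749)/0.035178 = -2.105354
  θ̈ = (θ̇'−θ̇)/dt = (-1.364093037−-1.401299044)/0.035178 = 1.057650
  sinθ=-0.088761, cosθ=0.996053
  F = (M+m)·ẍ + m·l·cosθ·θ̈ − m·l·sinθ·θ̇² = -2.548131 + 0.297570 − -0.049232 = -2.201329
step 2→3:
  ẍ = (ẋ'−ẋ)/dt = (1.121328712−0.824403594)/0.035178 = 8.440648
  θ̈ = (θ̇'−θ̇)/dt = (-1.658738012−-1.364093037)/0.035178 = -8.375831
  sinθ=-0.137734, cosθ=0.990469
  F = (M+m)·ẍ + m·l·cosθ·θ̈ − m·l·sinθ·θ̇² = 10.215801 + -2.343331 − -0.072393 = 7.944862
step 3→4:
  ẍ = (ẋ'−ẋ)/dt = (1.289208182−1.121328712)/0.035178 = 4.772286
  θ̈ = (θ̇'−θ̇)/dt = (-1.856116933−-1.658738012)/0.035178 = -5.610862
  sinθ=-0.185086, cosθ=0.982722
  F = (M+m)·ẍ + m·l·cosθ·θ̈ − m·l·sinθ·θ̇² = 5.775945 + -1.557490 − -0.143845 = 4.362300
step 4→5:
  ẍ = (ẋ'−ẋ)/dt = (0.770973942−1.289208182)/0.035178 = -14.731771
  θ̈ = (θ̇'−θ̇)/dt = (-1.494499131−-1.856116933)/0.035178 = 10.279658
  sinθ=-0.242081, cosθ=0.970256
  F = (M+m)·ẍ + m·l·cosθ·θ̈ − m·l·sinθ·θ̇² = -17.830010 + 2.817279 − -0.235579 = -14.777152
step 5→6:
  ẍ = (ẋ'−ẋ)/dt = (0.415965754−0.770973942)/0.035178 = -10.091767
  θ̈ = (θ̇'−θ̇)/dt = (-1.293631084−-1.494499131)/0.035178 = 5.710047
  sinθ=-0.304873, cosθ=0.952393
  F = (M+m)·ẍ + m·l·cosθ·θ̈ − m·l·sinθ·θ̇² = -12.214167 + 1.536104 − -0.192342 = -10.485720

F_0 = 2.123680 N
F_1 = -2.201329 N
F_2 = 7.944862 N
F_3 = 4.362300 N
F_4 = -14.777152 N
F_5 = -10.485720 N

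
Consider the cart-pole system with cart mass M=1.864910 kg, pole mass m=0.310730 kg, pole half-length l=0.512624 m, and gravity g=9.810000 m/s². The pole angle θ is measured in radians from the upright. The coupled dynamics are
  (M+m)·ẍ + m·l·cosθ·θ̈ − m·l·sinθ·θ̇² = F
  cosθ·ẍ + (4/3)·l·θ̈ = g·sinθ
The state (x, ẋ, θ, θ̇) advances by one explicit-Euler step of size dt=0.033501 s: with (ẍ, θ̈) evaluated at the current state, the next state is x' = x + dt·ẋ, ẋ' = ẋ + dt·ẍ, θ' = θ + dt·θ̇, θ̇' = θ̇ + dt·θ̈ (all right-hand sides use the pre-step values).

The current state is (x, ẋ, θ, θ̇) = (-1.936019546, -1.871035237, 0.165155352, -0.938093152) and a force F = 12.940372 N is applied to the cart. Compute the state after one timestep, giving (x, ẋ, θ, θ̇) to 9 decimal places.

(-1.998701097, -1.654570144, 0.133728293, -1.171434613)

sinθ=0.164405571, cosθ=0.986392827
temp = (F + m·l·θ̇²·sinθ)/(M+m) = (12.940372 + 0.023045736)/2.175640 = 5.958438775
θ̈ = (g·sinθ − cosθ·temp)/(l·(4/3 − m·cos²θ/(M+m))) = -6.965208816
ẍ = temp − m·l·θ̈·cosθ/(M+m) = 6.461451685
Euler: x'=-1.936019546+0.033501·-1.871035237=-1.998701097, ẋ'=-1.871035237+0.033501·6.461451685=-1.654570144
       θ'=0.165155352+0.033501·-0.938093152=0.133728293, θ̇'=-0.938093152+0.033501·-6.965208816=-1.171434613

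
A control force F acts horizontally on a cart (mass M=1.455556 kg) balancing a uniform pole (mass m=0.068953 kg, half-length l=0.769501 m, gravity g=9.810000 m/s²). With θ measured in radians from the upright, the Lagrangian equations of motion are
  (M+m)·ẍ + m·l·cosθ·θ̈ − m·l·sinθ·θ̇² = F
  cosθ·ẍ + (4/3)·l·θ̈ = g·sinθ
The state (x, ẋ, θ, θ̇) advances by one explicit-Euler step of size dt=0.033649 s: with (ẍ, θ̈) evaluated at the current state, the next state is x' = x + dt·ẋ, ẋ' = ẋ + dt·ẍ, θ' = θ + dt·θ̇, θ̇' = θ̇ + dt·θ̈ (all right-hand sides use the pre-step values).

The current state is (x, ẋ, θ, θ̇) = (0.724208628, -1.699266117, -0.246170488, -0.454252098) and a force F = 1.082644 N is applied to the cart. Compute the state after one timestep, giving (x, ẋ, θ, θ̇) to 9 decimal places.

(0.667030022, -1.671909472, -0.261455617, -0.558514866)

sinθ=-0.243691692, cosθ=0.969852751
temp = (F + m·l·θ̇²·sinθ)/(M+m) = (1.082644 + -0.002668068)/1.524509 = 0.708409023
θ̈ = (g·sinθ − cosθ·temp)/(l·(4/3 − m·cos²θ/(M+m))) = -3.098539863
ẍ = temp − m·l·θ̈·cosθ/(M+m) = 0.813000249
Euler: x'=0.724208628+0.033649·-1.699266117=0.667030022, ẋ'=-1.699266117+0.033649·0.813000249=-1.671909472
       θ'=-0.246170488+0.033649·-0.454252098=-0.261455617, θ̇'=-0.454252098+0.033649·-3.098539863=-0.558514866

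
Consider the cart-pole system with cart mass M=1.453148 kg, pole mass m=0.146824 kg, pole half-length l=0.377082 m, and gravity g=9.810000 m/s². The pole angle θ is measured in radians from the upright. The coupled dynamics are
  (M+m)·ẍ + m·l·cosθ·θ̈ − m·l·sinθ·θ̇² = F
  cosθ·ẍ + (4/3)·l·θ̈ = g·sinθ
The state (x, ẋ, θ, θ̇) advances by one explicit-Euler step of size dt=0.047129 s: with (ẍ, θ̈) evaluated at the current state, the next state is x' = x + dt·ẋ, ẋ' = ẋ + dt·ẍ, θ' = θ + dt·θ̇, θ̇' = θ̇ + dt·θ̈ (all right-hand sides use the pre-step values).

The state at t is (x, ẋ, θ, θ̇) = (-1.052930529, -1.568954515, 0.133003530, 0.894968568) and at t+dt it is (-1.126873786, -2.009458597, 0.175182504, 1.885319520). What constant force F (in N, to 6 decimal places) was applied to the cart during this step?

ẍ = (ẋ'−ẋ)/dt = (-2.009458597−-1.568954515)/0.047129 = -9.346773
θ̈ = (θ̇'−θ̇)/dt = (1.885319520−0.894968568)/0.047129 = 21.013621
sinθ=0.132612, cosθ=0.991168
F = (M+m)·ẍ + m·l·cosθ·θ̈ − m·l·sinθ·θ̇² = -14.954576 + 1.153137 − 0.005881 = -13.807319

F = -13.807319 N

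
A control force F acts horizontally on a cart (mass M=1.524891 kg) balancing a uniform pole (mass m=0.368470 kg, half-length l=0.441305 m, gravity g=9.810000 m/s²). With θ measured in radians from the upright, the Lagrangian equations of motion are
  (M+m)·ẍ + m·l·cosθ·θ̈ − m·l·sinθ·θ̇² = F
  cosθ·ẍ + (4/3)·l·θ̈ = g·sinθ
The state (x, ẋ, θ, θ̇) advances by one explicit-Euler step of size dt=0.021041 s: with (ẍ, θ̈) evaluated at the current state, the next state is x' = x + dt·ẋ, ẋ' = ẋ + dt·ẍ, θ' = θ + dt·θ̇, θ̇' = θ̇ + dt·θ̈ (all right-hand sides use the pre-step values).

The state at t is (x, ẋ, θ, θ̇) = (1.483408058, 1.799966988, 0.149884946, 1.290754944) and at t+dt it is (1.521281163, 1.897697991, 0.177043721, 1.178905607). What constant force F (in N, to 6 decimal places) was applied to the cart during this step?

ẍ = (ẋ'−ẋ)/dt = (1.897697991−1.799966988)/0.021041 = 4.644789
θ̈ = (θ̇'−θ̇)/dt = (1.178905607−1.290754944)/0.021041 = -5.315780
sinθ=0.149324, cosθ=0.988788
F = (M+m)·ẍ + m·l·cosθ·θ̈ − m·l·sinθ·θ̇² = 8.794262 + -0.854695 − 0.040454 = 7.899113

F = 7.899113 N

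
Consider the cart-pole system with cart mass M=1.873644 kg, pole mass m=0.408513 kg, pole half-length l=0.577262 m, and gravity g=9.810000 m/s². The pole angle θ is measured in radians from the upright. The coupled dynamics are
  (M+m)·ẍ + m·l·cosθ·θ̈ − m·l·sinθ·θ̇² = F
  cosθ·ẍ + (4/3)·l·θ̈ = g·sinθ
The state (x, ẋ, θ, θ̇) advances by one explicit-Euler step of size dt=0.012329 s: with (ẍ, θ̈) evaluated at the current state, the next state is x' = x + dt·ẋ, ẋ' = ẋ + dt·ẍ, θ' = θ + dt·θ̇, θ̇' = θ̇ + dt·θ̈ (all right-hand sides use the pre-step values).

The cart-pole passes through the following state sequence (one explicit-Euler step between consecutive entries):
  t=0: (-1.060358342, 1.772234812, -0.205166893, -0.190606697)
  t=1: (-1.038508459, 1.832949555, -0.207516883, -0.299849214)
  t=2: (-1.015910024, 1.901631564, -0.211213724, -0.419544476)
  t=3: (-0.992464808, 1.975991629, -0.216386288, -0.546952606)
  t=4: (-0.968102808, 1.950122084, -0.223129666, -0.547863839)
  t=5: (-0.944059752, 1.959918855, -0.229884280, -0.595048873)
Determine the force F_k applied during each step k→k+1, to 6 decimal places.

step 0→1:
  ẍ = (ẋ'−ẋ)/dt = (1.832949555−1.772234812)/0.012329 = 4.924547
  θ̈ = (θ̇'−θ̇)/dt = (-0.299849214−-0.190606697)/0.012329 = -8.860615
  sinθ=-0.203731, cosθ=0.979027
  F = (M+m)·ẍ + m·l·cosθ·θ̈ − m·l·sinθ·θ̇² = 11.238590 + -2.045678 − -0.001745 = 9.194657
step 1→2:
  ẍ = (ẋ'−ẋ)/dt = (1.901631564−1.832949555)/0.012329 = 5.570769
  θ̈ = (θ̇'−θ̇)/dt = (-0.419544476−-0.299849214)/0.012329 = -9.708432
  sinθ=-0.206031, cosθ=0.978546
  F = (M+m)·ẍ + m·l·cosθ·θ̈ − m·l·sinθ·θ̇² = 12.713369 + -2.240315 − -0.004368 = 10.477423
step 2→3:
  ẍ = (ẋ'−ẋ)/dt = (1.975991629−1.901631564)/0.012329 = 6.031314
  θ̈ = (θ̇'−θ̇)/dt = (-0.546952606−-0.419544476)/0.012329 = -10.334020
  sinθ=-0.209647, cosθ=0.977777
  F = (M+m)·ẍ + m·l·cosθ·θ̈ − m·l·sinθ·θ̇² = 13.764404 + -2.382802 − -0.008702 = 11.390304
step 3→4:
  ẍ = (ẋ'−ẋ)/dt = (1.950122084−1.975991629)/0.012329 = -2.098268
  θ̈ = (θ̇'−θ̇)/dt = (-0.547863839−-0.546952606)/0.012329 = -0.073910
  sinθ=-0.214702, cosθ=0.976680
  F = (M+m)·ẍ + m·l·cosθ·θ̈ − m·l·sinθ·θ̇² = -4.788577 + -0.017023 − -0.015147 = -4.790453
step 4→5:
  ẍ = (ẋ'−ẋ)/dt = (1.959918855−1.950122084)/0.012329 = 0.794612
  θ̈ = (θ̇'−θ̇)/dt = (-0.595048873−-0.547863839)/0.012329 = -3.827158
  sinθ=-0.221283, cosθ=0.975210
  F = (M+m)·ẍ + m·l·cosθ·θ̈ − m·l·sinθ·θ̇² = 1.813429 + -0.880143 − -0.015663 = 0.948949

F_0 = 9.194657 N
F_1 = 10.477423 N
F_2 = 11.390304 N
F_3 = -4.790453 N
F_4 = 0.948949 N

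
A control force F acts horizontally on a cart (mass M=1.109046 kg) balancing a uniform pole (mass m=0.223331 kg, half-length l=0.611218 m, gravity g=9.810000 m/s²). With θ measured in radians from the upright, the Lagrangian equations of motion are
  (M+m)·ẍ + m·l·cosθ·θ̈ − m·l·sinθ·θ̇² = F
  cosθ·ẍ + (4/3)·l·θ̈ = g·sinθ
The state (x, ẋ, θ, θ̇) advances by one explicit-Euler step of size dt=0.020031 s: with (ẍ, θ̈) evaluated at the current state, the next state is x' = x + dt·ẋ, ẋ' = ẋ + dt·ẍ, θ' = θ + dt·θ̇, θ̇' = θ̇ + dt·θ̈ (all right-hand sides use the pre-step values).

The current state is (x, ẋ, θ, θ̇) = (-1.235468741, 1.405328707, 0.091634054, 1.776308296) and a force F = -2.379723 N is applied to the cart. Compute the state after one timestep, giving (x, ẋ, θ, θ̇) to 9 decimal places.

sinθ=0.091505869, cosθ=0.995804537
temp = (F + m·l·θ̇²·sinθ)/(M+m) = (-2.379723 + 0.039412210)/1.332377 = -1.756492937
θ̈ = (g·sinθ − cosθ·temp)/(l·(4/3 − m·cos²θ/(M+m))) = 3.710303699
ẍ = temp − m·l·θ̈·cosθ/(M+m) = -2.135024048
Euler: x'=-1.235468741+0.020031·1.405328707=-1.207318602, ẋ'=1.405328707+0.020031·-2.135024048=1.362562040
       θ'=0.091634054+0.020031·1.776308296=0.127215285, θ̇'=1.776308296+0.020031·3.710303699=1.850629389

(-1.207318602, 1.362562040, 0.127215285, 1.850629389)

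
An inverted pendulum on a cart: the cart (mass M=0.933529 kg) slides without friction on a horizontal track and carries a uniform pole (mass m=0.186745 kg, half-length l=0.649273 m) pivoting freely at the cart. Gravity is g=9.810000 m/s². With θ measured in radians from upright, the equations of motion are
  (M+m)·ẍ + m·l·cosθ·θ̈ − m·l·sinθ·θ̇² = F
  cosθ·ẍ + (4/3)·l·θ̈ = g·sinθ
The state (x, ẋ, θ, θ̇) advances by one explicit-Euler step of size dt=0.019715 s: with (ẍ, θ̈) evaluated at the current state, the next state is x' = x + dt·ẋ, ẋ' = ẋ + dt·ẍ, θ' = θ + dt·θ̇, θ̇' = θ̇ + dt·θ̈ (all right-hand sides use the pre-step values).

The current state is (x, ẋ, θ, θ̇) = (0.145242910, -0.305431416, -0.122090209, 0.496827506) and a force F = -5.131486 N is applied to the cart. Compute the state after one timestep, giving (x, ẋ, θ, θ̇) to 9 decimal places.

sinθ=-0.121787122, cosθ=0.992556244
temp = (F + m·l·θ̇²·sinθ)/(M+m) = (-5.131486 + -0.003644928)/1.120274 = -4.583816931
θ̈ = (g·sinθ − cosθ·temp)/(l·(4/3 − m·cos²θ/(M+m))) = 4.419826487
ẍ = temp − m·l·θ̈·cosθ/(M+m) = -5.058618794
Euler: x'=0.145242910+0.019715·-0.305431416=0.139221330, ẋ'=-0.305431416+0.019715·-5.058618794=-0.405162086
       θ'=-0.122090209+0.019715·0.496827506=-0.112295255, θ̇'=0.496827506+0.019715·4.419826487=0.583964385

(0.139221330, -0.405162086, -0.112295255, 0.583964385)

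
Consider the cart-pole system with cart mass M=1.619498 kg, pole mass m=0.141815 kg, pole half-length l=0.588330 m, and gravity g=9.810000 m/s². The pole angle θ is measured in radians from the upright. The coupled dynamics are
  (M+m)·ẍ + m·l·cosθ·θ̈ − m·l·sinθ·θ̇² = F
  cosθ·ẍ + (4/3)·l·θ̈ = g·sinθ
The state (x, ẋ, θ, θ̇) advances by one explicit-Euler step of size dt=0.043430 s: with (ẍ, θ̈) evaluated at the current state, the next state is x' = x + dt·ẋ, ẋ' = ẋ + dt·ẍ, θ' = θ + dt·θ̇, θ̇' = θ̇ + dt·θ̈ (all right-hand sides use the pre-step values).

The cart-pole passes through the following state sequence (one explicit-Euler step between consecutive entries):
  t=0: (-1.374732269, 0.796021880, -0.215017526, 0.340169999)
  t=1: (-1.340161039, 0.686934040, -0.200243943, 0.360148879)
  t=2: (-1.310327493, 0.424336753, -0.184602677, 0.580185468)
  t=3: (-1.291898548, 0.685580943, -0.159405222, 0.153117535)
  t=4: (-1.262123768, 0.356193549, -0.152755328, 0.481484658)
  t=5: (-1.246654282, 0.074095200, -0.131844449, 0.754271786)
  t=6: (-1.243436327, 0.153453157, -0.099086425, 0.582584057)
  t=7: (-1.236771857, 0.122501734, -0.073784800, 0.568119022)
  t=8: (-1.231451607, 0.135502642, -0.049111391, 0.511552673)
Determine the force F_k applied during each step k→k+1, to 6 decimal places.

F_0 = -4.384523 N
F_1 = -10.233268 N
F_2 = 9.793463 N
F_3 = -12.735233 N
F_4 = -10.919663 N
F_5 = 2.897650 N
F_6 = -1.280093 N
F_7 = 0.420865 N

step 0→1:
  ẍ = (ẋ'−ẋ)/dt = (0.686934040−0.796021880)/0.043430 = -2.511808
  θ̈ = (θ̇'−θ̇)/dt = (0.360148879−0.340169999)/0.043430 = 0.460025
  sinθ=-0.213365, cosθ=0.976973
  F = (M+m)·ẍ + m·l·cosθ·θ̈ − m·l·sinθ·θ̇² = -4.424081 + 0.037498 − -0.002060 = -4.384523
step 1→2:
  ẍ = (ẋ'−ẋ)/dt = (0.424336753−0.686934040)/0.043430 = -6.046449
  θ̈ = (θ̇'−θ̇)/dt = (0.580185468−0.360148879)/0.043430 = 5.066465
  sinθ=-0.198908, cosθ=0.980018
  F = (M+m)·ẍ + m·l·cosθ·θ̈ − m·l·sinθ·θ̇² = -10.649689 + 0.414269 − -0.002153 = -10.233268
step 2→3:
  ẍ = (ẋ'−ẋ)/dt = (0.685580943−0.424336753)/0.043430 = 6.015293
  θ̈ = (θ̇'−θ̇)/dt = (0.153117535−0.580185468)/0.043430 = -9.833478
  sinθ=-0.183556, cosθ=0.983009
  F = (M+m)·ẍ + m·l·cosθ·θ̈ − m·l·sinθ·θ̇² = 10.594814 + -0.806507 − -0.005155 = 9.793463
step 3→4:
  ẍ = (ẋ'−ẋ)/dt = (0.356193549−0.685580943)/0.043430 = -7.584329
  θ̈ = (θ̇'−θ̇)/dt = (0.481484658−0.153117535)/0.043430 = 7.560836
  sinθ=-0.158731, cosθ=0.987322
  F = (M+m)·ẍ + m·l·cosθ·θ̈ − m·l·sinθ·θ̇² = -13.358377 + 0.622833 − -0.000310 = -12.735233
step 4→5:
  ẍ = (ẋ'−ẋ)/dt = (0.074095200−0.356193549)/0.043430 = -6.495472
  θ̈ = (θ̇'−θ̇)/dt = (0.754271786−0.481484658)/0.043430 = 6.281076
  sinθ=-0.152162, cosθ=0.988356
  F = (M+m)·ẍ + m·l·cosθ·θ̈ − m·l·sinθ·θ̇² = -11.440559 + 0.517953 − -0.002943 = -10.919663
step 5→6:
  ẍ = (ẋ'−ẋ)/dt = (0.153453157−0.074095200)/0.043430 = 1.827261
  θ̈ = (θ̇'−θ̇)/dt = (0.582584057−0.754271786)/0.043430 = -3.953206
  sinθ=-0.131463, cosθ=0.991321
  F = (M+m)·ẍ + m·l·cosθ·θ̈ − m·l·sinθ·θ̇² = 3.218379 + -0.326969 − -0.006240 = 2.897650
step 6→7:
  ẍ = (ẋ'−ẋ)/dt = (0.122501734−0.153453157)/0.043430 = -0.712674
  θ̈ = (θ̇'−θ̇)/dt = (0.568119022−0.582584057)/0.043430 = -0.333066
  sinθ=-0.098924, cosθ=0.995095
  F = (M+m)·ẍ + m·l·cosθ·θ̈ − m·l·sinθ·θ̇² = -1.255242 + -0.027653 − -0.002801 = -1.280093
step 7→8:
  ẍ = (ẋ'−ẋ)/dt = (0.135502642−0.122501734)/0.043430 = 0.299353
  θ̈ = (θ̇'−θ̇)/dt = (0.511552673−0.568119022)/0.043430 = -1.302472
  sinθ=-0.073718, cosθ=0.997279
  F = (M+m)·ẍ + m·l·cosθ·θ̈ − m·l·sinθ·θ̇² = 0.527255 + -0.108375 − -0.001985 = 0.420865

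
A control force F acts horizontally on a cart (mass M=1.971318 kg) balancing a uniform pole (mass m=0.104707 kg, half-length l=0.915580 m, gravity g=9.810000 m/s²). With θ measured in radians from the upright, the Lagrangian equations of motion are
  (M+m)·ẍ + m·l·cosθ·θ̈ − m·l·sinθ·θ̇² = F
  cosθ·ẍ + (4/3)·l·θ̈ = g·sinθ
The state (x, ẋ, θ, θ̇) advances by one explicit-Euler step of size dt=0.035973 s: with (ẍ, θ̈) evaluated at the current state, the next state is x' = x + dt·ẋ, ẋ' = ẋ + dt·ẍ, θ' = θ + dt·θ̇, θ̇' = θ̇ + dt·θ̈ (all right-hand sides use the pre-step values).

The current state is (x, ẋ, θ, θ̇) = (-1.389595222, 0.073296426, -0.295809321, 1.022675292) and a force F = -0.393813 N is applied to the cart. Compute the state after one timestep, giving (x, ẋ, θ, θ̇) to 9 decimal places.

sinθ=-0.291514115, cosθ=0.956566527
temp = (F + m·l·θ̇²·sinθ)/(M+m) = (-0.393813 + -0.029228540)/2.076025 = -0.203774781
θ̈ = (g·sinθ − cosθ·temp)/(l·(4/3 − m·cos²θ/(M+m))) = -2.261167627
ẍ = temp − m·l·θ̈·cosθ/(M+m) = -0.103892748
Euler: x'=-1.389595222+0.035973·0.073296426=-1.386958530, ẋ'=0.073296426+0.035973·-0.103892748=0.069559092
       θ'=-0.295809321+0.035973·1.022675292=-0.259020623, θ̇'=1.022675292+0.035973·-2.261167627=0.941334309

(-1.386958530, 0.069559092, -0.259020623, 0.941334309)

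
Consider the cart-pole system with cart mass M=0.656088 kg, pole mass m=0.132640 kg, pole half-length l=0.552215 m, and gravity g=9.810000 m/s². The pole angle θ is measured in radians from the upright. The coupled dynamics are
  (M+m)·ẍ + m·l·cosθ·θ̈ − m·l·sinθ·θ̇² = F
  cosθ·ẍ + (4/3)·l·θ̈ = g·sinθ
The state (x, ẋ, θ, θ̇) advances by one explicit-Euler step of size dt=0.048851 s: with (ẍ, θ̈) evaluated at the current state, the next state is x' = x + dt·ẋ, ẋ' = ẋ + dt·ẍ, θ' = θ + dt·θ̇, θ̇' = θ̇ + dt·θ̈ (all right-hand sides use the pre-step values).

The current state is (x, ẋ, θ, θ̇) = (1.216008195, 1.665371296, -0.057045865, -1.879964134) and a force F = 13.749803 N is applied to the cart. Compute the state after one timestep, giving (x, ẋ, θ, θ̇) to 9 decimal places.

sinθ=-0.057014930, cosθ=0.998373326
temp = (F + m·l·θ̇²·sinθ)/(M+m) = (13.749803 + -0.014759459)/0.788728 = 17.414170083
θ̈ = (g·sinθ − cosθ·temp)/(l·(4/3 − m·cos²θ/(M+m))) = -27.877152706
ẍ = temp − m·l·θ̈·cosθ/(M+m) = 19.998790896
Euler: x'=1.216008195+0.048851·1.665371296=1.297363248, ẋ'=1.665371296+0.048851·19.998790896=2.642332230
       θ'=-0.057045865+0.048851·-1.879964134=-0.148883993, θ̇'=-1.879964134+0.048851·-27.877152706=-3.241790921

(1.297363248, 2.642332230, -0.148883993, -3.241790921)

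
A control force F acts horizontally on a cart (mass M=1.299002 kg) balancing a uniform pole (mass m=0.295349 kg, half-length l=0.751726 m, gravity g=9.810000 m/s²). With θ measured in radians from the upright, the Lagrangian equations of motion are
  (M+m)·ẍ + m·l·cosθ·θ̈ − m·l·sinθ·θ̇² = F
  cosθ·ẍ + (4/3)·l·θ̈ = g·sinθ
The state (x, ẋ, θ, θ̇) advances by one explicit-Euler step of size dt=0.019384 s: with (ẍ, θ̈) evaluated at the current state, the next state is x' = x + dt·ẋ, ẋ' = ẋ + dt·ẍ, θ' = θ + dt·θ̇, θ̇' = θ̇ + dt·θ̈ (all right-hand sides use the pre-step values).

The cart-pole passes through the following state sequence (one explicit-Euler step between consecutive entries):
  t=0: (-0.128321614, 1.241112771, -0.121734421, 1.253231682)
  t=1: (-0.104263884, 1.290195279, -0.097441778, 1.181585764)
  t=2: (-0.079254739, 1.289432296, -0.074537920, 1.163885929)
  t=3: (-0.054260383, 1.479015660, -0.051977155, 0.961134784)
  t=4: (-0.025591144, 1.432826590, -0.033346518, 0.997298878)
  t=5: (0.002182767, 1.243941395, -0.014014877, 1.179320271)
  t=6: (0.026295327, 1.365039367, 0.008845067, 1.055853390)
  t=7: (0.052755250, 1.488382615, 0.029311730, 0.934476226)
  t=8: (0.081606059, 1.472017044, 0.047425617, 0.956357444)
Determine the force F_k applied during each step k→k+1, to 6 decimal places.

step 0→1:
  ẍ = (ẋ'−ẋ)/dt = (1.290195279−1.241112771)/0.019384 = 2.532115
  θ̈ = (θ̇'−θ̇)/dt = (1.181585764−1.253231682)/0.019384 = -3.696137
  sinθ=-0.121434, cosθ=0.992600
  F = (M+m)·ẍ + m·l·cosθ·θ̈ − m·l·sinθ·θ̇² = 4.037079 + -0.814549 − -0.042345 = 3.264875
step 1→2:
  ẍ = (ẋ'−ẋ)/dt = (1.289432296−1.290195279)/0.019384 = -0.039361
  θ̈ = (θ̇'−θ̇)/dt = (1.163885929−1.181585764)/0.019384 = -0.913116
  sinθ=-0.097288, cosθ=0.995256
  F = (M+m)·ẍ + m·l·cosθ·θ̈ − m·l·sinθ·θ̇² = -0.062756 + -0.201770 − -0.030157 = -0.234369
step 2→3:
  ẍ = (ẋ'−ẋ)/dt = (1.479015660−1.289432296)/0.019384 = 9.780405
  θ̈ = (θ̇'−θ̇)/dt = (0.961134784−1.163885929)/0.019384 = -10.459717
  sinθ=-0.074469, cosθ=0.997223
  F = (M+m)·ẍ + m·l·cosθ·θ̈ − m·l·sinθ·θ̇² = 15.593398 + -2.315834 − -0.022397 = 13.299961
step 3→4:
  ẍ = (ẋ'−ẋ)/dt = (1.432826590−1.479015660)/0.019384 = -2.382845
  θ̈ = (θ̇'−θ̇)/dt = (0.997298878−0.961134784)/0.019384 = 1.865667
  sinθ=-0.051954, cosθ=0.998649
  F = (M+m)·ẍ + m·l·cosθ·θ̈ − m·l·sinθ·θ̇² = -3.799092 + 0.413659 − -0.010656 = -3.374777
step 4→5:
  ẍ = (ẋ'−ẋ)/dt = (1.243941395−1.432826590)/0.019384 = -9.744387
  θ̈ = (θ̇'−θ̇)/dt = (1.179320271−0.997298878)/0.019384 = 9.390291
  sinθ=-0.033340, cosθ=0.999444
  F = (M+m)·ẍ + m·l·cosθ·θ̈ − m·l·sinθ·θ̇² = -15.535973 + 2.083688 − -0.007362 = -13.444923
step 5→6:
  ẍ = (ẋ'−ẋ)/dt = (1.365039367−1.243941395)/0.019384 = 6.247316
  θ̈ = (θ̇'−θ̇)/dt = (1.055853390−1.179320271)/0.019384 = -6.369525
  sinθ=-0.014014, cosθ=0.999902
  F = (M+m)·ẍ + m·l·cosθ·θ̈ − m·l·sinθ·θ̇² = 9.960414 + -1.414033 − -0.004327 = 8.550709
step 6→7:
  ẍ = (ẋ'−ẋ)/dt = (1.488382615−1.365039367)/0.019384 = 6.363147
  θ̈ = (θ̇'−θ̇)/dt = (0.934476226−1.055853390)/0.019384 = -6.261719
  sinθ=0.008845, cosθ=0.999961
  F = (M+m)·ẍ + m·l·cosθ·θ̈ − m·l·sinθ·θ̇² = 10.145090 + -1.390182 − 0.002189 = 8.752719
step 7→8:
  ẍ = (ẋ'−ẋ)/dt = (1.472017044−1.488382615)/0.019384 = -0.844282
  θ̈ = (θ̇'−θ̇)/dt = (0.956357444−0.934476226)/0.019384 = 1.128829
  sinθ=0.029308, cosθ=0.999570
  F = (M+m)·ẍ + m·l·cosθ·θ̈ − m·l·sinθ·θ̇² = -1.346083 + 0.250517 − 0.005682 = -1.101248

F_0 = 3.264875 N
F_1 = -0.234369 N
F_2 = 13.299961 N
F_3 = -3.374777 N
F_4 = -13.444923 N
F_5 = 8.550709 N
F_6 = 8.752719 N
F_7 = -1.101248 N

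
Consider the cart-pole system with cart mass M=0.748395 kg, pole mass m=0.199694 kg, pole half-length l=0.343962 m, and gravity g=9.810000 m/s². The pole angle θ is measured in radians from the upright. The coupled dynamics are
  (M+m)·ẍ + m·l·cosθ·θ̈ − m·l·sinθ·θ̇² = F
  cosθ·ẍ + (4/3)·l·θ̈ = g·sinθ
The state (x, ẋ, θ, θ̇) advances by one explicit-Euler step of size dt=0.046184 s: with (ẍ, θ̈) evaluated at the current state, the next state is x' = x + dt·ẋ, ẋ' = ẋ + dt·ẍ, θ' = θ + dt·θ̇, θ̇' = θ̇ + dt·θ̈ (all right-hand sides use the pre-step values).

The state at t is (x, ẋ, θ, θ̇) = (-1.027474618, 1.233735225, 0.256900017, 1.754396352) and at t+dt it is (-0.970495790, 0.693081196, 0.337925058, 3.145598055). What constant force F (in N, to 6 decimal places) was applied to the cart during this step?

ẍ = (ẋ'−ẋ)/dt = (0.693081196−1.233735225)/0.046184 = -11.706522
θ̈ = (θ̇'−θ̇)/dt = (3.145598055−1.754396352)/0.046184 = 30.123023
sinθ=0.254084, cosθ=0.967182
F = (M+m)·ẍ + m·l·cosθ·θ̈ − m·l·sinθ·θ̇² = -11.098825 + 2.001163 − 0.053716 = -9.151379

F = -9.151379 N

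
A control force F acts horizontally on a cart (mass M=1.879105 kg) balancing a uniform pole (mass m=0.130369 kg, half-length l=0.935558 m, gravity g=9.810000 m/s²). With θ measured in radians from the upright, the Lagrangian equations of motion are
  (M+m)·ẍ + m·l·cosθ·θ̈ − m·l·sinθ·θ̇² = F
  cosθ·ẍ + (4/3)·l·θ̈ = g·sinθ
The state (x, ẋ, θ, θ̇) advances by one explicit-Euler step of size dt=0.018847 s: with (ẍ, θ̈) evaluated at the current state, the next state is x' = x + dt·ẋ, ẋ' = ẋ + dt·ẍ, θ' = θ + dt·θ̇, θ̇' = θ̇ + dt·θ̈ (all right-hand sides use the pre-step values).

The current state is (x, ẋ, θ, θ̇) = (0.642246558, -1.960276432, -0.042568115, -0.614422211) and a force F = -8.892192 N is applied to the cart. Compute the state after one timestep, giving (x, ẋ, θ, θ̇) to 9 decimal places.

(0.605301228, -2.047551762, -0.054148130, -0.550827865)

sinθ=-0.042555260, cosθ=0.999094115
temp = (F + m·l·θ̇²·sinθ)/(M+m) = (-8.892192 + -0.001959441)/2.009474 = -4.426109241
θ̈ = (g·sinθ − cosθ·temp)/(l·(4/3 − m·cos²θ/(M+m))) = 3.374242379
ẍ = temp − m·l·θ̈·cosθ/(M+m) = -4.630727948
Euler: x'=0.642246558+0.018847·-1.960276432=0.605301228, ẋ'=-1.960276432+0.018847·-4.630727948=-2.047551762
       θ'=-0.042568115+0.018847·-0.614422211=-0.054148130, θ̇'=-0.614422211+0.018847·3.374242379=-0.550827865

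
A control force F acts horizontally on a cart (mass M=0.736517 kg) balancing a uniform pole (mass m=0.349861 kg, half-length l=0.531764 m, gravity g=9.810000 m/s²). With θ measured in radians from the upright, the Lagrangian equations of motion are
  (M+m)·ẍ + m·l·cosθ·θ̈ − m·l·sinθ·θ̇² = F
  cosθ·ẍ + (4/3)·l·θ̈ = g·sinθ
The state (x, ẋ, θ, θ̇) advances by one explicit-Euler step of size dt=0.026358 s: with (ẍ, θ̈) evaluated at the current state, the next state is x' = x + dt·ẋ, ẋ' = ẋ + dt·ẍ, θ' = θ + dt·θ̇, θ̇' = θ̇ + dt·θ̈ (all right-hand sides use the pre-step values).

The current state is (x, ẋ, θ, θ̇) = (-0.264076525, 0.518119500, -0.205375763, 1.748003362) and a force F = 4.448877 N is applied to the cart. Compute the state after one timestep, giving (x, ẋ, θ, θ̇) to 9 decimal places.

sinθ=-0.203935040, cosθ=0.978984422
temp = (F + m·l·θ̇²·sinθ)/(M+m) = (4.448877 + -0.115928668)/1.086378 = 3.988435270
θ̈ = (g·sinθ − cosθ·temp)/(l·(4/3 − m·cos²θ/(M+m))) = -10.837455825
ẍ = temp − m·l·θ̈·cosθ/(M+m) = 5.805358699
Euler: x'=-0.264076525+0.026358·0.518119500=-0.250419931, ẋ'=0.518119500+0.026358·5.805358699=0.671137145
       θ'=-0.205375763+0.026358·1.748003362=-0.159301890, θ̇'=1.748003362+0.026358·-10.837455825=1.462349701

(-0.250419931, 0.671137145, -0.159301890, 1.462349701)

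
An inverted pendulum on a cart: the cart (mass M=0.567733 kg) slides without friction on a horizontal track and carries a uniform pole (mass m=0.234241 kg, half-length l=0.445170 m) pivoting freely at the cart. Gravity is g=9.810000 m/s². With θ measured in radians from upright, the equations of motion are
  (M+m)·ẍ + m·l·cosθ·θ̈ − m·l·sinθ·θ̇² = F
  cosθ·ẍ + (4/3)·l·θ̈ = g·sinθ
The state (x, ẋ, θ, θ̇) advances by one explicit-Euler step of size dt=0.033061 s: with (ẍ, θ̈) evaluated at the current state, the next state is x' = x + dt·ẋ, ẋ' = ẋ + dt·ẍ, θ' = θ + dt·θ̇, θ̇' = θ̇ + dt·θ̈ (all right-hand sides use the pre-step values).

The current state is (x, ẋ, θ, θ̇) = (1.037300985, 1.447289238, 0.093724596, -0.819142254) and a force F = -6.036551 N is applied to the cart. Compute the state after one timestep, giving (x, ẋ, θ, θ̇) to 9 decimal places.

sinθ=0.093587439, cosθ=0.995611064
temp = (F + m·l·θ̇²·sinθ)/(M+m) = (-6.036551 + 0.006548247)/0.801974 = -7.518950432
θ̈ = (g·sinθ − cosθ·temp)/(l·(4/3 − m·cos²θ/(M+m))) = 18.085915739
ẍ = temp − m·l·θ̈·cosθ/(M+m) = -9.860259417
Euler: x'=1.037300985+0.033061·1.447289238=1.085149814, ẋ'=1.447289238+0.033061·-9.860259417=1.121299201
       θ'=0.093724596+0.033061·-0.819142254=0.066642934, θ̇'=-0.819142254+0.033061·18.085915739=-0.221203794

(1.085149814, 1.121299201, 0.066642934, -0.221203794)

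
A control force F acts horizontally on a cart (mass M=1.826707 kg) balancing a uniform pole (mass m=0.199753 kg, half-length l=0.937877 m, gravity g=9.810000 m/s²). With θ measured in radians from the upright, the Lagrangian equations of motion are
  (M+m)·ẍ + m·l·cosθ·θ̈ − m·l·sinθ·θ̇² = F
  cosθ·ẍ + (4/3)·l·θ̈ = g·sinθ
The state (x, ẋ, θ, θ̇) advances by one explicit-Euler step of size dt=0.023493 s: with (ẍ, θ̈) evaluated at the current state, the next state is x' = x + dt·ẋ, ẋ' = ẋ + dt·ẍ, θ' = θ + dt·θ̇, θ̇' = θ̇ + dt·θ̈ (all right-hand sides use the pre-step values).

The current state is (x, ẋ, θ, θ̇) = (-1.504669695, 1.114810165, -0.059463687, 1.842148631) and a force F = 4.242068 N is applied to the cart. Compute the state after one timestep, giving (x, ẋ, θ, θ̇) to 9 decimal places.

sinθ=-0.059428650, cosθ=0.998232556
temp = (F + m·l·θ̇²·sinθ)/(M+m) = (4.242068 + -0.037781952)/2.026460 = 2.074694811
θ̈ = (g·sinθ − cosθ·temp)/(l·(4/3 − m·cos²θ/(M+m))) = -2.291149749
ẍ = temp − m·l·θ̈·cosθ/(M+m) = 2.286134429
Euler: x'=-1.504669695+0.023493·1.114810165=-1.478479460, ẋ'=1.114810165+0.023493·2.286134429=1.168518321
       θ'=-0.059463687+0.023493·1.842148631=-0.016186089, θ̇'=1.842148631+0.023493·-2.291149749=1.788322650

(-1.478479460, 1.168518321, -0.016186089, 1.788322650)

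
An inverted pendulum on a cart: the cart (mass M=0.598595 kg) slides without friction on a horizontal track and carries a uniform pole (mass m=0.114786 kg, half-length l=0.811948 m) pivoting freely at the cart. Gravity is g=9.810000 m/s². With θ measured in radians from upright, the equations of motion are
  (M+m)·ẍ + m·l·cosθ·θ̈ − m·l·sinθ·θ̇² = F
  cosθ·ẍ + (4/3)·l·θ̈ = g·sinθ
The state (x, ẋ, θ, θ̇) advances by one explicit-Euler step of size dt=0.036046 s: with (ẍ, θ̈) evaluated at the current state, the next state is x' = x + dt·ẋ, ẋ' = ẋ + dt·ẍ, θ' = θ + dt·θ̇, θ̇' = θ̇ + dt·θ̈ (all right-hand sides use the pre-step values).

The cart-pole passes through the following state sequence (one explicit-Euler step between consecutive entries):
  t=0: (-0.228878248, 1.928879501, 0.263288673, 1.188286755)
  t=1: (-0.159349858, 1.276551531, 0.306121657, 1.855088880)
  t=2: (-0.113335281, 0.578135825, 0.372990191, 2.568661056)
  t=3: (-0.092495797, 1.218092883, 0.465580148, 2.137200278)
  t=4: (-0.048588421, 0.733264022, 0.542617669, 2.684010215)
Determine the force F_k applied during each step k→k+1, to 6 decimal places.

F_0 = -11.279710 N
F_1 = -12.159667 N
F_2 = 11.402334 N
F_3 = -8.522950 N

step 0→1:
  ẍ = (ẋ'−ẋ)/dt = (1.276551531−1.928879501)/0.036046 = -18.097097
  θ̈ = (θ̇'−θ̇)/dt = (1.855088880−1.188286755)/0.036046 = 18.498644
  sinθ=0.260257, cosθ=0.965539
  F = (M+m)·ẍ + m·l·cosθ·θ̈ − m·l·sinθ·θ̇² = -12.910125 + 1.664666 − 0.034250 = -11.279710
step 1→2:
  ẍ = (ẋ'−ẋ)/dt = (0.578135825−1.276551531)/0.036046 = -19.375678
  θ̈ = (θ̇'−θ̇)/dt = (2.568661056−1.855088880)/0.036046 = 19.796154
  sinθ=0.301363, cosθ=0.953510
  F = (M+m)·ẍ + m·l·cosθ·θ̈ − m·l·sinθ·θ̇² = -13.822241 + 1.759232 − 0.096658 = -12.159667
step 2→3:
  ẍ = (ẋ'−ẋ)/dt = (1.218092883−0.578135825)/0.036046 = 17.753899
  θ̈ = (θ̇'−θ̇)/dt = (2.137200278−2.568661056)/0.036046 = -11.969727
  sinθ=0.364402, cosθ=0.931242
  F = (M+m)·ẍ + m·l·cosθ·θ̈ − m·l·sinθ·θ̇² = 12.665295 + -1.038876 − 0.224084 = 11.402334
step 3→4:
  ẍ = (ẋ'−ẋ)/dt = (0.733264022−1.218092883)/0.036046 = -13.450282
  θ̈ = (θ̇'−θ̇)/dt = (2.684010215−2.137200278)/0.036046 = 15.169781
  sinθ=0.448941, cosθ=0.893561
  F = (M+m)·ẍ + m·l·cosθ·θ̈ − m·l·sinθ·θ̇² = -9.595176 + 1.263342 − 0.191116 = -8.522950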